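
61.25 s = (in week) 0.0001013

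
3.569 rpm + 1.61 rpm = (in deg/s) 31.07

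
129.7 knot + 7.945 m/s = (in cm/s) 7467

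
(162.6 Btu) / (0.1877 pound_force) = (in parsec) 6.659e-12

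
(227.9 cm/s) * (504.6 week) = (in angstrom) 6.955e+18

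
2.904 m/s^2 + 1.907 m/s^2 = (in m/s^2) 4.811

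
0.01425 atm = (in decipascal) 1.444e+04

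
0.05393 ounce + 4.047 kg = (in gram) 4049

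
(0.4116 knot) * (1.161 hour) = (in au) 5.916e-09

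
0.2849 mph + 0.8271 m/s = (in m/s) 0.9545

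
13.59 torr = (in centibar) 1.812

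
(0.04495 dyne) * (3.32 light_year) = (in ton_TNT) 3.374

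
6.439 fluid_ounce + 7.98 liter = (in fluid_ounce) 276.3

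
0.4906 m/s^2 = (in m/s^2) 0.4906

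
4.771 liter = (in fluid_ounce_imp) 167.9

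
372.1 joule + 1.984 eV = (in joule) 372.1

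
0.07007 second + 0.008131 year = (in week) 0.424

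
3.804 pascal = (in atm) 3.754e-05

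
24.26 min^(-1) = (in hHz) 0.004043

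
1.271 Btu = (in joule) 1341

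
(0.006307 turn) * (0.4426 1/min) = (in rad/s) 0.0002923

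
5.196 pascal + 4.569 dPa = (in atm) 5.579e-05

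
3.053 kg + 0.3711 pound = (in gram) 3221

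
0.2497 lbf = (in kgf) 0.1133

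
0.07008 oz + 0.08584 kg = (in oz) 3.098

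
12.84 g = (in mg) 1.284e+04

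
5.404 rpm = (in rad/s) 0.5659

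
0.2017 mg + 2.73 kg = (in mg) 2.73e+06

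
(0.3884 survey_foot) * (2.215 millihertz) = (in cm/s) 0.02622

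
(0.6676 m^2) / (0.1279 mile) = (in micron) 3243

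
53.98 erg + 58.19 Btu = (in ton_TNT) 1.467e-05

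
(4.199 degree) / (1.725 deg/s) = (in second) 2.434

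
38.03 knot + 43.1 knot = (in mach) 0.1226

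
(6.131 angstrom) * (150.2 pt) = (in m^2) 3.249e-11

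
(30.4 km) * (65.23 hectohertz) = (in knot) 3.855e+08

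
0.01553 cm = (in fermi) 1.553e+11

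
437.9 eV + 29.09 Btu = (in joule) 3.069e+04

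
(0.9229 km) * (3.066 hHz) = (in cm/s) 2.83e+07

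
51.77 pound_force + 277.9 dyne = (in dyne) 2.303e+07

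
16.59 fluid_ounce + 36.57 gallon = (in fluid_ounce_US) 4698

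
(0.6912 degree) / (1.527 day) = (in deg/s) 5.239e-06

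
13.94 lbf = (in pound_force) 13.94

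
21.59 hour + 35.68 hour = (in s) 2.062e+05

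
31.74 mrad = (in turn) 0.005052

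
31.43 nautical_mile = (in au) 3.891e-07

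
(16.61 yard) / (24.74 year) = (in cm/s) 1.947e-06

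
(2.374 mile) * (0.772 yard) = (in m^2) 2697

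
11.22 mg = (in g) 0.01122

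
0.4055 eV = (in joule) 6.497e-20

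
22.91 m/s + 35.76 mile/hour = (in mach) 0.1142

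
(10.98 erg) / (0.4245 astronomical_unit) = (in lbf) 3.887e-18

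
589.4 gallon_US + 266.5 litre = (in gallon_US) 659.8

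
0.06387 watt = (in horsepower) 8.565e-05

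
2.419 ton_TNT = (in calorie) 2.419e+09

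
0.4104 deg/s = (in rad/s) 0.007163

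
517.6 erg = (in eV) 3.231e+14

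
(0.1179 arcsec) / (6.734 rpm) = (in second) 8.106e-07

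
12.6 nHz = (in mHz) 1.26e-05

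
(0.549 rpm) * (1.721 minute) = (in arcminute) 2.041e+04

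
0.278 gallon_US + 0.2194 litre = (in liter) 1.272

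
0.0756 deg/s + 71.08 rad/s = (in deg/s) 4073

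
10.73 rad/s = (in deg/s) 614.8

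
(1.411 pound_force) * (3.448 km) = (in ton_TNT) 5.172e-06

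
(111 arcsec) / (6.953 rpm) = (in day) 8.554e-09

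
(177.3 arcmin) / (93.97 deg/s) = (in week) 5.199e-08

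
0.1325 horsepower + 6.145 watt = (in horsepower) 0.1407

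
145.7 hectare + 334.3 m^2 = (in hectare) 145.7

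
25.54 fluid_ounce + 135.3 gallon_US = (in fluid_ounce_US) 1.734e+04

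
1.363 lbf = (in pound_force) 1.363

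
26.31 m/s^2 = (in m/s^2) 26.31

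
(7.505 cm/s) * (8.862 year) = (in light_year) 2.217e-09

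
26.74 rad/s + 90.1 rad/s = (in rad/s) 116.8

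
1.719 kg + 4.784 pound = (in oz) 137.2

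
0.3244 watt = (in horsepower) 0.000435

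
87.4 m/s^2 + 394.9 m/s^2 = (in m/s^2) 482.3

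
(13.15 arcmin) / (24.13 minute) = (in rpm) 2.523e-05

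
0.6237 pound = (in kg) 0.2829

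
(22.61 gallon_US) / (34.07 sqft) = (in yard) 0.02957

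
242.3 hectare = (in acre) 598.7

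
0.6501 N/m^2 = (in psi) 9.429e-05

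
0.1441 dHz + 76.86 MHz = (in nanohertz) 7.686e+16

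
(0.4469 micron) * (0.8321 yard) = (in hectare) 3.4e-11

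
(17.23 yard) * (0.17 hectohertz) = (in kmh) 964.2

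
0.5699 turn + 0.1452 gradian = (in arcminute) 1.232e+04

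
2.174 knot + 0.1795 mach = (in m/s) 62.24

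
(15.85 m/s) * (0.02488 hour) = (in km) 1.42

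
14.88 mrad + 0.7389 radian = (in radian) 0.7538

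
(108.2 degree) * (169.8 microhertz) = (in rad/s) 0.0003207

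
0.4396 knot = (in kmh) 0.8141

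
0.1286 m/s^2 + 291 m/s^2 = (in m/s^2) 291.1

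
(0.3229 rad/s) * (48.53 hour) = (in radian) 5.641e+04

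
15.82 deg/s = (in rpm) 2.637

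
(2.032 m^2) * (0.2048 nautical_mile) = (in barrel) 4848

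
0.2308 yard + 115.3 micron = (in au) 1.412e-12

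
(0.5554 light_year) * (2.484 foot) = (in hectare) 3.978e+11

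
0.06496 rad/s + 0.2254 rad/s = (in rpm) 2.773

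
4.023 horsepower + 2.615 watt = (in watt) 3003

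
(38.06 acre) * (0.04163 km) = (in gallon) 1.694e+09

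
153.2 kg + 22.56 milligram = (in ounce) 5404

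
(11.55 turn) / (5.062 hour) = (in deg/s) 0.2282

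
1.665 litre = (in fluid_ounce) 56.3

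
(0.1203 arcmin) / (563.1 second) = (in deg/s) 3.561e-06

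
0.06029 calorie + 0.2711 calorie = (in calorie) 0.3314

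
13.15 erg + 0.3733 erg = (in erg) 13.52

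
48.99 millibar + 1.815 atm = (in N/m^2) 1.888e+05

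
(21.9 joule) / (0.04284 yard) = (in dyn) 5.591e+07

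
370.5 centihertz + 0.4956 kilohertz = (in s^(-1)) 499.3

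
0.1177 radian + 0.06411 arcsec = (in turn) 0.01873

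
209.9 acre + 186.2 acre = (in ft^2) 1.725e+07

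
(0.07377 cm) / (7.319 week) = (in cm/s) 1.667e-08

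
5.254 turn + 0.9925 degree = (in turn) 5.257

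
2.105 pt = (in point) 2.105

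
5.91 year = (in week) 308.2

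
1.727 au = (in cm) 2.584e+13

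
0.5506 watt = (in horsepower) 0.0007384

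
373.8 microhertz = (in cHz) 0.03738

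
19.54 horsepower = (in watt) 1.457e+04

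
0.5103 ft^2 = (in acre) 1.171e-05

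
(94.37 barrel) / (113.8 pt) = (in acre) 0.09235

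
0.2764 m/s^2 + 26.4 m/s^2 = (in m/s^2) 26.68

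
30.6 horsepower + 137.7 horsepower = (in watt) 1.255e+05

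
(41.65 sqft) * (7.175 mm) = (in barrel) 0.1746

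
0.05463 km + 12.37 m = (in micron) 6.7e+07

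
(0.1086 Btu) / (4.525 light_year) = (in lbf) 6.017e-16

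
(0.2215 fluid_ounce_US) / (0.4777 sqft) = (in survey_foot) 0.0004843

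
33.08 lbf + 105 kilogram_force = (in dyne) 1.177e+08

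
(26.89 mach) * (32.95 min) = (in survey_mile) 1.125e+04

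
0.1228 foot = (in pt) 106.1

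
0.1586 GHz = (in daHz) 1.586e+07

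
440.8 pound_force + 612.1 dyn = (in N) 1961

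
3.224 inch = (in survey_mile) 5.088e-05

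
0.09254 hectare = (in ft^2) 9961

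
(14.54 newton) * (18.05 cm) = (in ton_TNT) 6.273e-10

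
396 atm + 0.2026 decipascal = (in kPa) 4.012e+04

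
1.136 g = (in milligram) 1136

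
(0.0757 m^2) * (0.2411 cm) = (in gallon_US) 0.04821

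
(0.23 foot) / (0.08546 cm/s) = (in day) 0.0009494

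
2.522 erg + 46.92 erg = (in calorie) 1.182e-06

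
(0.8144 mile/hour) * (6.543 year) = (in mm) 7.512e+10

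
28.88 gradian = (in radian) 0.4536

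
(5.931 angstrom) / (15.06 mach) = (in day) 1.339e-18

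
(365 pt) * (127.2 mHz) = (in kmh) 0.05896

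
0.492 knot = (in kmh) 0.9112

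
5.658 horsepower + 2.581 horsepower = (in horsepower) 8.239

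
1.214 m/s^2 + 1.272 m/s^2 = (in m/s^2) 2.486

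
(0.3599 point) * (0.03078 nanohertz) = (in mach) 1.148e-17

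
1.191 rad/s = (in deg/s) 68.24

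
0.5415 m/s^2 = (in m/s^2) 0.5415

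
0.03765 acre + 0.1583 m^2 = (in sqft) 1642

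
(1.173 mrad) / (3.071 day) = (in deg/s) 2.533e-07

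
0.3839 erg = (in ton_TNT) 9.175e-18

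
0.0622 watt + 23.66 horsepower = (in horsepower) 23.66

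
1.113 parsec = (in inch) 1.352e+18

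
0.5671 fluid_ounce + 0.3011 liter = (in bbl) 0.001999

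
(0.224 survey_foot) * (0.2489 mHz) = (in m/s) 1.699e-05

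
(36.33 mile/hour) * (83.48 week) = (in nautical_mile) 4.428e+05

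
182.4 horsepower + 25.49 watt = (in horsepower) 182.4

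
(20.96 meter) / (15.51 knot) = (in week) 4.343e-06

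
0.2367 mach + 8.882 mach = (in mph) 6946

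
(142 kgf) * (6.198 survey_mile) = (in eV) 8.67e+25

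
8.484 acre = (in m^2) 3.433e+04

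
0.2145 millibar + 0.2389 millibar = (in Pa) 45.34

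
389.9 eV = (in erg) 6.247e-10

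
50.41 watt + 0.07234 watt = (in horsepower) 0.0677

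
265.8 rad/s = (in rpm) 2538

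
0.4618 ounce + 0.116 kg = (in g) 129.1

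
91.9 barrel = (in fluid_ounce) 4.941e+05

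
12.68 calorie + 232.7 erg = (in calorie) 12.68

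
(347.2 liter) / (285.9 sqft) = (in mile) 8.122e-06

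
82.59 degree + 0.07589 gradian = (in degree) 82.66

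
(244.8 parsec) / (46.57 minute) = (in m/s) 2.703e+15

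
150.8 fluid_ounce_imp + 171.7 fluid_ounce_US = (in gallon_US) 2.473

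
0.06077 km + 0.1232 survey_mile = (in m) 259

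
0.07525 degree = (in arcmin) 4.515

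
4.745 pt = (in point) 4.745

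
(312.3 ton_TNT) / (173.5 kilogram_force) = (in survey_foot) 2.52e+09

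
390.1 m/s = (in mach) 1.146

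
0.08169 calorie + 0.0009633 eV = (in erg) 3.418e+06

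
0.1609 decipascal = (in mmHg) 0.0001207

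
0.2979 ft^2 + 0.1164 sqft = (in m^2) 0.03849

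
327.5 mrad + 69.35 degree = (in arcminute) 5287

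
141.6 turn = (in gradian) 5.664e+04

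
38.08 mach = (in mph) 2.9e+04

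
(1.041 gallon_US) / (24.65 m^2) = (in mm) 0.1599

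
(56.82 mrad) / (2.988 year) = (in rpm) 5.758e-09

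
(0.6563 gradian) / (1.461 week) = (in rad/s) 1.167e-08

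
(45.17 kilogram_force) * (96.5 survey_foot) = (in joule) 1.303e+04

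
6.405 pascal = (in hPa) 0.06405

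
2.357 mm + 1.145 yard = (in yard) 1.148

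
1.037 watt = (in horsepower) 0.001391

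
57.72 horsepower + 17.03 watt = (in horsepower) 57.74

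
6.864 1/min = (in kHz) 0.0001144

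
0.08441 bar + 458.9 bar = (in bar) 459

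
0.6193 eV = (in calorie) 2.371e-20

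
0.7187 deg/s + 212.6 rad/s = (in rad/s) 212.6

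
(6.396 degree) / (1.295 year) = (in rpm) 2.61e-08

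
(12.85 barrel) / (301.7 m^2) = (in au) 4.527e-14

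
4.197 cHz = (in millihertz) 41.97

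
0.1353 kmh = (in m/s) 0.03758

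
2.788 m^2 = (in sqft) 30.01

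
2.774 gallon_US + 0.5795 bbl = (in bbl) 0.6455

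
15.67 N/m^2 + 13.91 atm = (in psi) 204.4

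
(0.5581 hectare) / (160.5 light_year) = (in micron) 3.675e-09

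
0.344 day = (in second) 2.972e+04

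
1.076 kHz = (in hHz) 10.76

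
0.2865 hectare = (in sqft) 3.084e+04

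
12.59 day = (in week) 1.799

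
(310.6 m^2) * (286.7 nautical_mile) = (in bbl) 1.037e+09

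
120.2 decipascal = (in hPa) 0.1202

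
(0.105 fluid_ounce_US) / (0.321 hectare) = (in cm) 9.674e-08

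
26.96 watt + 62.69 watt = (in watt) 89.65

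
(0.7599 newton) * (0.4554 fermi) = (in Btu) 3.28e-19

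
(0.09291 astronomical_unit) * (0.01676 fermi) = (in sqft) 2.507e-06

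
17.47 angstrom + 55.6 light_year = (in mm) 5.26e+20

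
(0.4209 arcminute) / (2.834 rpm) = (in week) 6.821e-10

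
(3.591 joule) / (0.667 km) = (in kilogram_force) 0.000549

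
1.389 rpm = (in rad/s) 0.1455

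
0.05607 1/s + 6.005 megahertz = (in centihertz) 6.005e+08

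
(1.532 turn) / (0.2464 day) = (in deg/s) 0.02591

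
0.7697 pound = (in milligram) 3.491e+05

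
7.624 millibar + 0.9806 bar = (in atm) 0.9753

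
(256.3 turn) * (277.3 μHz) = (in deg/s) 25.59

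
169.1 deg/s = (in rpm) 28.18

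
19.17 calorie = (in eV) 5.006e+20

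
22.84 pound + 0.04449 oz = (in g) 1.036e+04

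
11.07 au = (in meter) 1.656e+12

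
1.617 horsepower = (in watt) 1206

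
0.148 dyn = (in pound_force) 3.327e-07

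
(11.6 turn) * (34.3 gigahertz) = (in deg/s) 1.432e+14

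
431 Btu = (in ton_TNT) 0.0001087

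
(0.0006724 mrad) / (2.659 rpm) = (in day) 2.795e-11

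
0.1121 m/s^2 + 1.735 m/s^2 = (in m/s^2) 1.847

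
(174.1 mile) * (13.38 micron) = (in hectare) 0.0003749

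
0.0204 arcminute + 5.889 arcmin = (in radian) 0.001719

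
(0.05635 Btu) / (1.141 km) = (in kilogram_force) 0.005313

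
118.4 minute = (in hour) 1.973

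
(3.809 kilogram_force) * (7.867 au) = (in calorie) 1.051e+13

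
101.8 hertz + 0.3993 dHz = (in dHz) 1018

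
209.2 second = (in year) 6.634e-06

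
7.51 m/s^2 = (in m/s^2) 7.51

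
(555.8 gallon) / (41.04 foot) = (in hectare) 1.682e-05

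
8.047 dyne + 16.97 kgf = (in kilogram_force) 16.97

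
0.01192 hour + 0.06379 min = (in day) 0.000541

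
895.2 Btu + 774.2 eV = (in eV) 5.895e+24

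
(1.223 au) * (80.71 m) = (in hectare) 1.477e+09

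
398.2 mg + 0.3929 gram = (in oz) 0.02791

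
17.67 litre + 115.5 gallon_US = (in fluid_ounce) 1.538e+04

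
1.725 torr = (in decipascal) 2300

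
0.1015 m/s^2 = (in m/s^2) 0.1015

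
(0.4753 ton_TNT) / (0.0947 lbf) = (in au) 0.03156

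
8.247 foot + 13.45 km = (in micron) 1.345e+10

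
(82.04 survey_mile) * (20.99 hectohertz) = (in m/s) 2.771e+08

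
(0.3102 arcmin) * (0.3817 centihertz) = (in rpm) 3.289e-06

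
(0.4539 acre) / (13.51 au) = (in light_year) 9.607e-26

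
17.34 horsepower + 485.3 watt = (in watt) 1.342e+04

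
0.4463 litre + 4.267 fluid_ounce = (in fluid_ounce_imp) 20.15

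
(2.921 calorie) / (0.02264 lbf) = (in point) 3.44e+05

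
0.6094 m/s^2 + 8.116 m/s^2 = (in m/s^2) 8.725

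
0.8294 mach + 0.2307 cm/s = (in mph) 631.7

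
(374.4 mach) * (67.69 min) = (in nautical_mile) 2.796e+05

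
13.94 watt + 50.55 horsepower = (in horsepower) 50.57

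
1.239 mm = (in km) 1.239e-06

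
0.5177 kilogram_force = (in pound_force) 1.141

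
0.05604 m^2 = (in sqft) 0.6032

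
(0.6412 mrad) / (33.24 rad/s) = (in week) 3.189e-11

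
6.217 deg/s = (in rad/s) 0.1085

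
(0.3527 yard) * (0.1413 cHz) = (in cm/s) 0.04557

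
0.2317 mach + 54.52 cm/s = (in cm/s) 7944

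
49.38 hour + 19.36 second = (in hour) 49.39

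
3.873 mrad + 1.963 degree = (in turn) 0.006069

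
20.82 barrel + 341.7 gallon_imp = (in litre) 4864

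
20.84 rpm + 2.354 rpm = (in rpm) 23.19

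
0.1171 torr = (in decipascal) 156.1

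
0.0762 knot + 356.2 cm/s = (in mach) 0.01058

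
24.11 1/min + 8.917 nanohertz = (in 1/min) 24.11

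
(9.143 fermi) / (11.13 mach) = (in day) 2.792e-23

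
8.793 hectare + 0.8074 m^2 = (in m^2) 8.793e+04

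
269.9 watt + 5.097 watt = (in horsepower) 0.3688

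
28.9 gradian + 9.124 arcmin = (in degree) 26.16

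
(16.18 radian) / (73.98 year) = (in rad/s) 6.935e-09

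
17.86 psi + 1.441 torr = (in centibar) 123.3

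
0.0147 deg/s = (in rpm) 0.00245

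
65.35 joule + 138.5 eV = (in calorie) 15.62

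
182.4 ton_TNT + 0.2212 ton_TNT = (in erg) 7.641e+18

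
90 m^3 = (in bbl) 566.1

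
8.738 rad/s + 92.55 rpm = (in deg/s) 1056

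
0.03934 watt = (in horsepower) 5.276e-05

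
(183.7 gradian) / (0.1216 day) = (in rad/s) 0.0002747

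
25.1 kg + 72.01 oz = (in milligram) 2.714e+07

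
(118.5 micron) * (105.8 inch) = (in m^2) 0.0003184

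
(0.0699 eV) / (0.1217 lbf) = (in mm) 2.069e-17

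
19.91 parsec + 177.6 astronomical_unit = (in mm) 6.144e+20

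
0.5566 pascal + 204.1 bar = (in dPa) 2.041e+08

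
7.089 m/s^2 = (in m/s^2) 7.089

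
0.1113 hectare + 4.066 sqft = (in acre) 0.2751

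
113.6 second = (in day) 0.001315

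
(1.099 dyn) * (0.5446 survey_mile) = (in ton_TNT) 2.302e-12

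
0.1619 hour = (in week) 0.0009637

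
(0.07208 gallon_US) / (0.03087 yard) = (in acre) 2.389e-06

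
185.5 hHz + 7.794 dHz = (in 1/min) 1.113e+06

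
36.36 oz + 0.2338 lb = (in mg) 1.137e+06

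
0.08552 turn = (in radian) 0.5373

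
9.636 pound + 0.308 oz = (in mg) 4.38e+06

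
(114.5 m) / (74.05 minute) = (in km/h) 0.09278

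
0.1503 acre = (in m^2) 608.2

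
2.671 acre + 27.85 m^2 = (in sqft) 1.166e+05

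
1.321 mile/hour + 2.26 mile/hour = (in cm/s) 160.1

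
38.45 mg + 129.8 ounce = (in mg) 3.68e+06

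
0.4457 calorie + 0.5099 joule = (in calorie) 0.5676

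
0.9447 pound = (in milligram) 4.285e+05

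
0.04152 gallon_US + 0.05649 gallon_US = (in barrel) 0.002334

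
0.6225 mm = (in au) 4.161e-15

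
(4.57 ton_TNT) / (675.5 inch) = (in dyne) 1.114e+14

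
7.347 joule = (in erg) 7.347e+07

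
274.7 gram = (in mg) 2.747e+05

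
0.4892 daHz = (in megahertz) 4.892e-06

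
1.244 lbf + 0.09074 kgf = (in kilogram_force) 0.655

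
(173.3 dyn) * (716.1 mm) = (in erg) 1.241e+04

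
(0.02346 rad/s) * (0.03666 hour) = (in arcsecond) 6.386e+05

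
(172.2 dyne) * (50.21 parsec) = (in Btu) 2.529e+12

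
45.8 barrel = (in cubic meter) 7.282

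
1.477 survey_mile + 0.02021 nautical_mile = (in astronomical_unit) 1.614e-08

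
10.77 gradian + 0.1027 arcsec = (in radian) 0.1692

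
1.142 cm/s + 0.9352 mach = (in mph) 712.3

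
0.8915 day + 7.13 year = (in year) 7.132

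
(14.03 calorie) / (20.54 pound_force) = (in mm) 642.5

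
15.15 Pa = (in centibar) 0.01515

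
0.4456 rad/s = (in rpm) 4.255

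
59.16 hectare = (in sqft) 6.368e+06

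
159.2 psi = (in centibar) 1098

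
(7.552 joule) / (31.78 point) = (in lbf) 151.4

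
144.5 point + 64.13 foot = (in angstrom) 1.96e+11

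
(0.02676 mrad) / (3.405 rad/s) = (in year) 2.492e-13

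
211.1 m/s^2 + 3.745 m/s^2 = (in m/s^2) 214.8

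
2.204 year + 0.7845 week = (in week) 115.7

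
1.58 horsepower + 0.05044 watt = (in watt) 1178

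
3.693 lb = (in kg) 1.675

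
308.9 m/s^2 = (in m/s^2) 308.9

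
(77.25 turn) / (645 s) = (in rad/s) 0.7525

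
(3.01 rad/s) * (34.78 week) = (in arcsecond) 1.306e+13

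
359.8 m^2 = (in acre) 0.08891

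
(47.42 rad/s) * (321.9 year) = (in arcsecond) 9.929e+16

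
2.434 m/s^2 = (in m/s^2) 2.434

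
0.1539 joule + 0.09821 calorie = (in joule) 0.5648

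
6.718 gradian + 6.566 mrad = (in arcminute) 385.3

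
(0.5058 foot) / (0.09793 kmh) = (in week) 9.371e-06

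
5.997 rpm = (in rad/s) 0.628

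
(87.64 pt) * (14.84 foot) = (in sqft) 1.505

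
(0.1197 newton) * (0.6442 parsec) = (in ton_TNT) 5.687e+05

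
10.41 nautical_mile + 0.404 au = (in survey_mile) 3.755e+07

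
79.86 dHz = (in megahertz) 7.986e-06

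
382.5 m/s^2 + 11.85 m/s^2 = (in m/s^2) 394.4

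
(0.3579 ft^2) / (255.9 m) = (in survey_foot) 0.0004263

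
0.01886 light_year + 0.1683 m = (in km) 1.784e+11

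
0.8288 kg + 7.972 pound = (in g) 4445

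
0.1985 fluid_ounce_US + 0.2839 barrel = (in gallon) 11.93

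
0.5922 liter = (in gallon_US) 0.1564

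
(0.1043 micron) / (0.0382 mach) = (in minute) 1.336e-10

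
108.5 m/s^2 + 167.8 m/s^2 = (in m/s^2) 276.3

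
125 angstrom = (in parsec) 4.051e-25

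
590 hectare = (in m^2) 5.9e+06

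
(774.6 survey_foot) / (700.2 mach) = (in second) 0.0009903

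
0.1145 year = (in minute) 6.018e+04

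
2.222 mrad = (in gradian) 0.1415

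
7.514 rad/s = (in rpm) 71.75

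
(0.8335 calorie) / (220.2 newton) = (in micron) 1.584e+04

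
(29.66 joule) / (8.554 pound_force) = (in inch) 30.69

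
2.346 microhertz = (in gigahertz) 2.346e-15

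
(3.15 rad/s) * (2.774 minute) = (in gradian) 3.338e+04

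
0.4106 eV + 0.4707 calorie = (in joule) 1.969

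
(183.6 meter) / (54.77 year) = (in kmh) 3.827e-07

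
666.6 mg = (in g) 0.6666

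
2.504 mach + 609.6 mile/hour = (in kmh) 4050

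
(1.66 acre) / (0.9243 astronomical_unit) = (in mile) 3.019e-11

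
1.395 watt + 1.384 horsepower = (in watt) 1033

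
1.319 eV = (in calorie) 5.051e-20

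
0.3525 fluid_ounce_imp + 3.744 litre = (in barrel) 0.02361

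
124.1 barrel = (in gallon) 5212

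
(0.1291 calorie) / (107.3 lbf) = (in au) 7.565e-15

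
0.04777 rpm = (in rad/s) 0.005002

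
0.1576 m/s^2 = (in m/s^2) 0.1576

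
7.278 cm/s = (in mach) 0.0002137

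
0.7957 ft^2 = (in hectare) 7.392e-06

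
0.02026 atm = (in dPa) 2.053e+04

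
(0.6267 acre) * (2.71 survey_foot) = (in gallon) 5.534e+05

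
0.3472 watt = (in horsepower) 0.0004656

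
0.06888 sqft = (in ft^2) 0.06888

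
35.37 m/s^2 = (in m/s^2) 35.37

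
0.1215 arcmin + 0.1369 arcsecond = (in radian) 3.601e-05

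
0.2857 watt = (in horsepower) 0.0003831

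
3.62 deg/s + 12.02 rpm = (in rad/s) 1.322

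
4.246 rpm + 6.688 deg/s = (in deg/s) 32.16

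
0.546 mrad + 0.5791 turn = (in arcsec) 7.506e+05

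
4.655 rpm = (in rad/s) 0.4875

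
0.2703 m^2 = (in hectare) 2.703e-05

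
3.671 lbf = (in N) 16.33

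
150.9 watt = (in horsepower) 0.2024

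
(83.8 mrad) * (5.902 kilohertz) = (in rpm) 4723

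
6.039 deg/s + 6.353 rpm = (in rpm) 7.359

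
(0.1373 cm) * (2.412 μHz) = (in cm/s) 3.312e-07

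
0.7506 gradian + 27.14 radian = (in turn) 4.321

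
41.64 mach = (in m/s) 1.418e+04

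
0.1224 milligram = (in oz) 4.318e-06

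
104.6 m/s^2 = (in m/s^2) 104.6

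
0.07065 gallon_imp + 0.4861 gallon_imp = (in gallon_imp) 0.5567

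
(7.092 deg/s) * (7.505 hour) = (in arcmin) 1.15e+07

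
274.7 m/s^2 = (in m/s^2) 274.7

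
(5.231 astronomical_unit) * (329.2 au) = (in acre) 9.523e+21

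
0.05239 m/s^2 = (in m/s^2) 0.05239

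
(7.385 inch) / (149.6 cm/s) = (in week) 2.073e-07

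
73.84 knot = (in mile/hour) 84.97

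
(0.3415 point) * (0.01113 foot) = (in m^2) 4.087e-07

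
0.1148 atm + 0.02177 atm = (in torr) 103.8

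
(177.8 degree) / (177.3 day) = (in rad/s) 2.026e-07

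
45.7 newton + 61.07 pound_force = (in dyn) 3.174e+07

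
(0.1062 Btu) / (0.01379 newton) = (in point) 2.303e+07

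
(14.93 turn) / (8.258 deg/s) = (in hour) 0.1808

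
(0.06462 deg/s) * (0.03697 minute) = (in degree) 0.1433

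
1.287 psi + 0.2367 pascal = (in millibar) 88.74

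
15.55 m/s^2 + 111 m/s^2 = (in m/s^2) 126.5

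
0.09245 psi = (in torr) 4.781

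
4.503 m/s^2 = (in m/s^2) 4.503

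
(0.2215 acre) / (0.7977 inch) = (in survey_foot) 1.451e+05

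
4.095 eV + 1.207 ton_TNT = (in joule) 5.05e+09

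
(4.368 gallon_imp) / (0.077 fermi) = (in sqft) 2.776e+15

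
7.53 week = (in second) 4.554e+06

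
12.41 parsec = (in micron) 3.829e+23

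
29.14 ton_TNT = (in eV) 7.61e+29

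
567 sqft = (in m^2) 52.68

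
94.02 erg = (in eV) 5.868e+13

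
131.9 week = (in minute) 1.33e+06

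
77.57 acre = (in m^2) 3.139e+05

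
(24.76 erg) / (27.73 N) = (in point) 0.0002531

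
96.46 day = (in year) 0.2643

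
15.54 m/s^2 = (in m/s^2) 15.54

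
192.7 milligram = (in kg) 0.0001927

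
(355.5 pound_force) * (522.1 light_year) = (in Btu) 7.403e+18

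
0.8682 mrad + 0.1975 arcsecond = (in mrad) 0.8692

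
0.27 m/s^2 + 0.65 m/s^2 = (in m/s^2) 0.92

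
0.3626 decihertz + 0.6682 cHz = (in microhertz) 4.294e+04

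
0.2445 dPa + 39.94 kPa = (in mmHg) 299.6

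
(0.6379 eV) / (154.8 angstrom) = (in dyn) 6.602e-07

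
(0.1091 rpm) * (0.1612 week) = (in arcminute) 3.829e+06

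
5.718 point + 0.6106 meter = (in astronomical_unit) 4.095e-12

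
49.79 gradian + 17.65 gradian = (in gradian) 67.44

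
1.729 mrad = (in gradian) 0.1101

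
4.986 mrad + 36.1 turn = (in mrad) 2.268e+05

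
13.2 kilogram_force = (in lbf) 29.1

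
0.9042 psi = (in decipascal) 6.234e+04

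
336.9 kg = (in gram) 3.369e+05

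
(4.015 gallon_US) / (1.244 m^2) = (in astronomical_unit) 8.167e-14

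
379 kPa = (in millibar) 3790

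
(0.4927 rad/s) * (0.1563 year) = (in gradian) 1.546e+08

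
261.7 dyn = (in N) 0.002617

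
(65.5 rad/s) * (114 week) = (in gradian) 2.875e+11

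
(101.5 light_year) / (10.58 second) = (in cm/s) 9.076e+18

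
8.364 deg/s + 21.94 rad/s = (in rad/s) 22.09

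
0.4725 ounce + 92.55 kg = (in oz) 3265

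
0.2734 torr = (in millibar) 0.3645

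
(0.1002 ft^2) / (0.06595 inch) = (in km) 0.005557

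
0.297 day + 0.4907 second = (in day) 0.297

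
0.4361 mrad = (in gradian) 0.02776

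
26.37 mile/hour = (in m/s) 11.79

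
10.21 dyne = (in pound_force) 2.295e-05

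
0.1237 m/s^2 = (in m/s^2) 0.1237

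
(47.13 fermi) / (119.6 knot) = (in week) 1.267e-21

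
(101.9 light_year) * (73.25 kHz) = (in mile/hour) 1.58e+23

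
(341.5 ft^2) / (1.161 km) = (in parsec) 8.856e-19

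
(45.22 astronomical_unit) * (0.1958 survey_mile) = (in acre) 5.267e+11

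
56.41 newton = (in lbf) 12.68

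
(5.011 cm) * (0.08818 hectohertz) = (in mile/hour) 0.9884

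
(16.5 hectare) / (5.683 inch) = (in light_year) 1.208e-10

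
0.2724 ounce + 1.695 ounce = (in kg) 0.05577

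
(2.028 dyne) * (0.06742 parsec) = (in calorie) 1.008e+10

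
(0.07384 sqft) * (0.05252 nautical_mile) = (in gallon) 176.3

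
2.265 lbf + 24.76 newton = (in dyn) 3.484e+06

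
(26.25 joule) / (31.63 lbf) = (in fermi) 1.866e+14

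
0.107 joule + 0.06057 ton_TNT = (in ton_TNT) 0.06057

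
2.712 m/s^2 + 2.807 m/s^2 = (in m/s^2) 5.519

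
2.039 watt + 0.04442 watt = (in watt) 2.083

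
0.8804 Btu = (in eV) 5.798e+21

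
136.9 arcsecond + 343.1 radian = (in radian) 343.1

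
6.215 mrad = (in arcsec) 1282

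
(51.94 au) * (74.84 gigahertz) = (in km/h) 2.093e+24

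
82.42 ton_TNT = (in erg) 3.448e+18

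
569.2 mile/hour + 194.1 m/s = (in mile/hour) 1003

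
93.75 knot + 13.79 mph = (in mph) 121.7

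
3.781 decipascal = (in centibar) 0.0003781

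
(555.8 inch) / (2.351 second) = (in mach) 0.01764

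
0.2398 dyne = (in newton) 2.398e-06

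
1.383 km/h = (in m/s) 0.3842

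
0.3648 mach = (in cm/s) 1.242e+04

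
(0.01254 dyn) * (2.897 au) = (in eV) 3.392e+23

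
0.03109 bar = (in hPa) 31.09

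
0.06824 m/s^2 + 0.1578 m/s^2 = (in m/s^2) 0.226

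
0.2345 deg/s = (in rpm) 0.03908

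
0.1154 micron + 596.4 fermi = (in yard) 1.262e-07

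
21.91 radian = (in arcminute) 7.532e+04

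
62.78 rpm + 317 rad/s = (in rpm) 3090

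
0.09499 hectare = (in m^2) 949.9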